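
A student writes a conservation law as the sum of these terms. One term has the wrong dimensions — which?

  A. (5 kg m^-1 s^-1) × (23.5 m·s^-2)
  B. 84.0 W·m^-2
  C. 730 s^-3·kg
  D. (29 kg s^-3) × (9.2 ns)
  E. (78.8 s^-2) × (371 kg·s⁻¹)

In SI base units:
  A. [kg·m⁻¹·s⁻¹] · [m·s⁻²] = kg·s⁻³
  B. W·m⁻² = J·s⁻¹·m⁻² = kg·s⁻³
  C. kg·s⁻³
  D. [kg·s⁻³] · [s] = kg·s⁻²
  E. [s⁻²] · [kg·s⁻¹] = kg·s⁻³
All reduce to kg·s⁻³ except D., which is kg·s⁻².

D.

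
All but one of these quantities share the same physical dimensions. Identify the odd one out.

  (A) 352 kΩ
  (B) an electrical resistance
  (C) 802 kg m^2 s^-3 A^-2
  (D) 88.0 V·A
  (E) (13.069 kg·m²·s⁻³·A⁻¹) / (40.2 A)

Work out the base dimensions of each:
  (A) Ω = V·A⁻¹ = kg·m²·s⁻³·A⁻²
  (B) [electrical resistance] = kg·m²·s⁻³·A⁻²
  (C) kg·m²·s⁻³·A⁻²
  (D) V·A = J·C⁻¹·A = kg·m²·s⁻³
  (E) [kg·m²·s⁻³·A⁻¹] / [A] = kg·m²·s⁻³·A⁻²
All reduce to kg·m²·s⁻³·A⁻² except (D), which is kg·m²·s⁻³.

(D)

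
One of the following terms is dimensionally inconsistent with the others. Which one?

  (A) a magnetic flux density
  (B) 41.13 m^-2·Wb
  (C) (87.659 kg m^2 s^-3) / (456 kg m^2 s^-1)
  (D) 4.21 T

(C)

Expand each in SI base units:
  (A) [magnetic flux density] = kg·s⁻²·A⁻¹
  (B) Wb·m⁻² = V·s·m⁻² = kg·s⁻²·A⁻¹
  (C) [kg·m²·s⁻³] / [kg·m²·s⁻¹] = s⁻²
  (D) T = Wb·m⁻² = kg·s⁻²·A⁻¹
All reduce to kg·s⁻²·A⁻¹ except (C), which is s⁻².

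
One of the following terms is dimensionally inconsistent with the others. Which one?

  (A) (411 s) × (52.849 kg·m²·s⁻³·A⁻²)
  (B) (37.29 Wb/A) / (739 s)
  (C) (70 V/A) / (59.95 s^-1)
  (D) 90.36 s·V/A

Reduce each to base SI dimensions:
  (A) [s] · [kg·m²·s⁻³·A⁻²] = kg·m²·s⁻²·A⁻²
  (B) [kg·m²·s⁻²·A⁻²] / [s] = kg·m²·s⁻³·A⁻²
  (C) [kg·m²·s⁻³·A⁻²] / [s⁻¹] = kg·m²·s⁻²·A⁻²
  (D) V·s·A⁻¹ = J·C⁻¹·s·A⁻¹ = kg·m²·s⁻²·A⁻²
All reduce to kg·m²·s⁻²·A⁻² except (B), which is kg·m²·s⁻³·A⁻².

(B)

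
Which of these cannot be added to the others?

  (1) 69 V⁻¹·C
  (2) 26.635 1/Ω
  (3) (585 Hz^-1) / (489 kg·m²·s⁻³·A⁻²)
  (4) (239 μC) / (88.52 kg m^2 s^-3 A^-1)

(2)

Work out the base dimensions of each:
  (1) C·V⁻¹ = s·A·(J·C⁻¹)⁻¹ = kg⁻¹·m⁻²·s⁴·A²
  (2) Ω⁻¹ = (V·A⁻¹)⁻¹ = kg⁻¹·m⁻²·s³·A²
  (3) [s] / [kg·m²·s⁻³·A⁻²] = kg⁻¹·m⁻²·s⁴·A²
  (4) [s·A] / [kg·m²·s⁻³·A⁻¹] = kg⁻¹·m⁻²·s⁴·A²
All reduce to kg⁻¹·m⁻²·s⁴·A² except (2), which is kg⁻¹·m⁻²·s³·A².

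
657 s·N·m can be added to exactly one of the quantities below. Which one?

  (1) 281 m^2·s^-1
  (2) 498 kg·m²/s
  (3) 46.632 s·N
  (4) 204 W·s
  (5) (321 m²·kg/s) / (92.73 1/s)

(2)

Reference: N·m·s = kg·m·s⁻²·m·s = kg·m²·s⁻¹.
Each option:
  (1) m²·s⁻¹
  (2) kg·m²·s⁻¹  ← same
  (3) N·s = kg·m·s⁻²·s = kg·m·s⁻¹
  (4) W·s = J·s⁻¹·s = kg·m²·s⁻²
  (5) [kg·m²·s⁻¹] / [s⁻¹] = kg·m²
Only (2) matches kg·m²·s⁻¹.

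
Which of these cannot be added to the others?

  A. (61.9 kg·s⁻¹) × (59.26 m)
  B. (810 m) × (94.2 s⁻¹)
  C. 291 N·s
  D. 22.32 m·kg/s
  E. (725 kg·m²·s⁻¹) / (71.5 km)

B.

In SI base units:
  A. [kg·s⁻¹] · [m] = kg·m·s⁻¹
  B. [m] · [s⁻¹] = m·s⁻¹
  C. N·s = kg·m·s⁻²·s = kg·m·s⁻¹
  D. kg·m·s⁻¹
  E. [kg·m²·s⁻¹] / [m] = kg·m·s⁻¹
All reduce to kg·m·s⁻¹ except B., which is m·s⁻¹.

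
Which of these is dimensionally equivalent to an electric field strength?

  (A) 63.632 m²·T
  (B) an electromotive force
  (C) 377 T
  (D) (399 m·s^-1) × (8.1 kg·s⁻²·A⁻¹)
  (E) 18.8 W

Reference: [electric field strength] = kg·m·s⁻³·A⁻¹.
Each option:
  (A) T·m² = Wb·m⁻²·m² = kg·m²·s⁻²·A⁻¹
  (B) [electromotive force] = kg·m²·s⁻³·A⁻¹
  (C) T = Wb·m⁻² = kg·s⁻²·A⁻¹
  (D) [m·s⁻¹] · [kg·s⁻²·A⁻¹] = kg·m·s⁻³·A⁻¹  ← same
  (E) W = J·s⁻¹ = kg·m²·s⁻³
Only (D) matches kg·m·s⁻³·A⁻¹.

(D)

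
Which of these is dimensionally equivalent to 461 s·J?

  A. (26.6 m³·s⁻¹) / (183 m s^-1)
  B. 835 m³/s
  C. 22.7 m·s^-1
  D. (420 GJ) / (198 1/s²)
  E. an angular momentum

Reference: J·s = N·m·s = kg·m²·s⁻¹.
Each option:
  A. [m³·s⁻¹] / [m·s⁻¹] = m²
  B. m³·s⁻¹
  C. m·s⁻¹
  D. [kg·m²·s⁻²] / [s⁻²] = kg·m²
  E. [angular momentum] = kg·m²·s⁻¹  ← same
Only E. matches kg·m²·s⁻¹.

E.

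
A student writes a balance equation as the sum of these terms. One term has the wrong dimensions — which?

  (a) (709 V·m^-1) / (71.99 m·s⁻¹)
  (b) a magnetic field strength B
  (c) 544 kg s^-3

Work out the base dimensions of each:
  (a) [kg·m·s⁻³·A⁻¹] / [m·s⁻¹] = kg·s⁻²·A⁻¹
  (b) [magnetic field strength B] = kg·s⁻²·A⁻¹
  (c) kg·s⁻³
All reduce to kg·s⁻²·A⁻¹ except (c), which is kg·s⁻³.

(c)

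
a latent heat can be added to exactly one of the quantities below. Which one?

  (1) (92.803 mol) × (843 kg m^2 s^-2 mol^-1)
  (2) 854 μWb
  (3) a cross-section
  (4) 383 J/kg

Reference: [latent heat] = m²·s⁻².
Each option:
  (1) [mol] · [kg·m²·s⁻²·mol⁻¹] = kg·m²·s⁻²
  (2) Wb = V·s = kg·m²·s⁻²·A⁻¹
  (3) [cross-section] = m²
  (4) J·kg⁻¹ = N·m·kg⁻¹ = m²·s⁻²  ← same
Only (4) matches m²·s⁻².

(4)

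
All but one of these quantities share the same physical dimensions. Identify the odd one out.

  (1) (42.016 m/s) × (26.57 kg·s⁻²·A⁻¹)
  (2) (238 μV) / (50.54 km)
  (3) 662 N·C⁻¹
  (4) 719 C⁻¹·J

(4)

Expand each in SI base units:
  (1) [m·s⁻¹] · [kg·s⁻²·A⁻¹] = kg·m·s⁻³·A⁻¹
  (2) [kg·m²·s⁻³·A⁻¹] / [m] = kg·m·s⁻³·A⁻¹
  (3) N·C⁻¹ = kg·m·s⁻²·(s·A)⁻¹ = kg·m·s⁻³·A⁻¹
  (4) J·C⁻¹ = N·m·(s·A)⁻¹ = kg·m²·s⁻³·A⁻¹
All reduce to kg·m·s⁻³·A⁻¹ except (4), which is kg·m²·s⁻³·A⁻¹.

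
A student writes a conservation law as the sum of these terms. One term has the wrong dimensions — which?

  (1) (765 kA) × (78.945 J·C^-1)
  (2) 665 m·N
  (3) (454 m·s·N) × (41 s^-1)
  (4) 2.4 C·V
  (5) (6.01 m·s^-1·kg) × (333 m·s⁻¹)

In SI base units:
  (1) [A] · [kg·m²·s⁻³·A⁻¹] = kg·m²·s⁻³
  (2) N·m = kg·m·s⁻²·m = kg·m²·s⁻²
  (3) [kg·m²·s⁻¹] · [s⁻¹] = kg·m²·s⁻²
  (4) C·V = s·A·J·C⁻¹ = kg·m²·s⁻²
  (5) [kg·m·s⁻¹] · [m·s⁻¹] = kg·m²·s⁻²
All reduce to kg·m²·s⁻² except (1), which is kg·m²·s⁻³.

(1)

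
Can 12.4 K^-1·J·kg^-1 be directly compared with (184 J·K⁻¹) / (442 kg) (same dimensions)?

Reduce each to base SI dimensions:
  12.4 K^-1·J·kg^-1:  J·kg⁻¹·K⁻¹ = N·m·kg⁻¹·K⁻¹ = m²·s⁻²·K⁻¹
  (184 J·K⁻¹) / (442 kg):  [kg·m²·s⁻²·K⁻¹] / [kg] = m²·s⁻²·K⁻¹
Both are m²·s⁻²·K⁻¹, so they have the same dimensions and can be added.

Yes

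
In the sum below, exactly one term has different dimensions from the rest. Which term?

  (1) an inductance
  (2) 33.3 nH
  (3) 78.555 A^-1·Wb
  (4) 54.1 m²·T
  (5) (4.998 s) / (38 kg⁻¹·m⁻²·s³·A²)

Expand each in SI base units:
  (1) [inductance] = kg·m²·s⁻²·A⁻²
  (2) H = V·s·A⁻¹ = kg·m²·s⁻²·A⁻²
  (3) Wb·A⁻¹ = V·s·A⁻¹ = kg·m²·s⁻²·A⁻²
  (4) T·m² = Wb·m⁻²·m² = kg·m²·s⁻²·A⁻¹
  (5) [s] / [kg⁻¹·m⁻²·s³·A²] = kg·m²·s⁻²·A⁻²
All reduce to kg·m²·s⁻²·A⁻² except (4), which is kg·m²·s⁻²·A⁻¹.

(4)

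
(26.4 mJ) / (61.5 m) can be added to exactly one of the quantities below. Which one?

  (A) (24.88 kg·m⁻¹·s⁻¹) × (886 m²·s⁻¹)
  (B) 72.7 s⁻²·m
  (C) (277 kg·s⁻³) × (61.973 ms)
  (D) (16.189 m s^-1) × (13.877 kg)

(A)

Reference: [kg·m²·s⁻²] / [m] = kg·m·s⁻².
Each option:
  (A) [kg·m⁻¹·s⁻¹] · [m²·s⁻¹] = kg·m·s⁻²  ← same
  (B) m·s⁻²
  (C) [kg·s⁻³] · [s] = kg·s⁻²
  (D) [m·s⁻¹] · [kg] = kg·m·s⁻¹
Only (A) matches kg·m·s⁻².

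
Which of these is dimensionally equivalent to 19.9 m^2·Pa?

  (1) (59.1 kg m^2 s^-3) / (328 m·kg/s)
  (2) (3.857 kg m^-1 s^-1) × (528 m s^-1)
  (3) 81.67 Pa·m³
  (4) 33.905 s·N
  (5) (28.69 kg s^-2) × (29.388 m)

(5)

Reference: Pa·m² = N·m⁻²·m² = kg·m·s⁻².
Each option:
  (1) [kg·m²·s⁻³] / [kg·m·s⁻¹] = m·s⁻²
  (2) [kg·m⁻¹·s⁻¹] · [m·s⁻¹] = kg·s⁻²
  (3) Pa·m³ = N·m⁻²·m³ = kg·m²·s⁻²
  (4) N·s = kg·m·s⁻²·s = kg·m·s⁻¹
  (5) [kg·s⁻²] · [m] = kg·m·s⁻²  ← same
Only (5) matches kg·m·s⁻².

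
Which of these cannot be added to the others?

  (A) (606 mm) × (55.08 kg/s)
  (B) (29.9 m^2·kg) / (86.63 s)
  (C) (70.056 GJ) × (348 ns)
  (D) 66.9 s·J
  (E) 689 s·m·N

In SI base units:
  (A) [m] · [kg·s⁻¹] = kg·m·s⁻¹
  (B) [kg·m²] / [s] = kg·m²·s⁻¹
  (C) [kg·m²·s⁻²] · [s] = kg·m²·s⁻¹
  (D) J·s = N·m·s = kg·m²·s⁻¹
  (E) N·m·s = kg·m·s⁻²·m·s = kg·m²·s⁻¹
All reduce to kg·m²·s⁻¹ except (A), which is kg·m·s⁻¹.

(A)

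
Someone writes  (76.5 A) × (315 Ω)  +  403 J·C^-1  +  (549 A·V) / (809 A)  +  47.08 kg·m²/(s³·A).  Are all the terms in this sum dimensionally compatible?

Dimensions:
  (76.5 A) × (315 Ω):  [A] · [kg·m²·s⁻³·A⁻²] = kg·m²·s⁻³·A⁻¹
  403 J·C^-1:  J·C⁻¹ = N·m·(s·A)⁻¹ = kg·m²·s⁻³·A⁻¹
  (549 A·V) / (809 A):  [kg·m²·s⁻³] / [A] = kg·m²·s⁻³·A⁻¹
  47.08 kg·m²/(s³·A):  kg·m²·s⁻³·A⁻¹
Every term reduces to kg·m²·s⁻³·A⁻¹.

Yes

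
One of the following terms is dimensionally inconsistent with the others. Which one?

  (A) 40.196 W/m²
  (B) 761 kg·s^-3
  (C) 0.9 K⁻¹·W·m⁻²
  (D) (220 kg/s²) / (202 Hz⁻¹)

(C)

Reduce each to base SI dimensions:
  (A) W·m⁻² = J·s⁻¹·m⁻² = kg·s⁻³
  (B) kg·s⁻³
  (C) W·m⁻²·K⁻¹ = J·s⁻¹·m⁻²·K⁻¹ = kg·s⁻³·K⁻¹
  (D) [kg·s⁻²] / [s] = kg·s⁻³
All reduce to kg·s⁻³ except (C), which is kg·s⁻³·K⁻¹.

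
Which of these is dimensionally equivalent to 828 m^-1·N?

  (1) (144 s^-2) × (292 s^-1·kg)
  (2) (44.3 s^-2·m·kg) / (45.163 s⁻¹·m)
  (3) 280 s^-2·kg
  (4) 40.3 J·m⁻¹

Reference: N·m⁻¹ = kg·m·s⁻²·m⁻¹ = kg·s⁻².
Each option:
  (1) [s⁻²] · [kg·s⁻¹] = kg·s⁻³
  (2) [kg·m·s⁻²] / [m·s⁻¹] = kg·s⁻¹
  (3) kg·s⁻²  ← same
  (4) J·m⁻¹ = N·m·m⁻¹ = kg·m·s⁻²
Only (3) matches kg·s⁻².

(3)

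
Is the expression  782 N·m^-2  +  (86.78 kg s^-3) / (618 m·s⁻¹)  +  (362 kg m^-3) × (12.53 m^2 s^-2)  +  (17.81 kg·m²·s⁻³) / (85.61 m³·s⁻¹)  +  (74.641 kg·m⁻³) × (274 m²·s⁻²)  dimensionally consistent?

Yes

Expand each in SI base units:
  782 N·m^-2:  N·m⁻² = kg·m·s⁻²·m⁻² = kg·m⁻¹·s⁻²
  (86.78 kg s^-3) / (618 m·s⁻¹):  [kg·s⁻³] / [m·s⁻¹] = kg·m⁻¹·s⁻²
  (362 kg m^-3) × (12.53 m^2 s^-2):  [kg·m⁻³] · [m²·s⁻²] = kg·m⁻¹·s⁻²
  (17.81 kg·m²·s⁻³) / (85.61 m³·s⁻¹):  [kg·m²·s⁻³] / [m³·s⁻¹] = kg·m⁻¹·s⁻²
  (74.641 kg·m⁻³) × (274 m²·s⁻²):  [kg·m⁻³] · [m²·s⁻²] = kg·m⁻¹·s⁻²
Every term reduces to kg·m⁻¹·s⁻².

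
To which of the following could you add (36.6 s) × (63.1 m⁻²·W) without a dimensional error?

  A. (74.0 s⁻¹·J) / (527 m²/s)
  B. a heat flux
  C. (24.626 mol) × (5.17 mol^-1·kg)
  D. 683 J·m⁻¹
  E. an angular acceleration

A.

Reference: [s] · [kg·s⁻³] = kg·s⁻².
Each option:
  A. [kg·m²·s⁻³] / [m²·s⁻¹] = kg·s⁻²  ← same
  B. [heat flux] = kg·s⁻³
  C. [mol] · [kg·mol⁻¹] = kg
  D. J·m⁻¹ = N·m·m⁻¹ = kg·m·s⁻²
  E. [angular acceleration] = s⁻²
Only A. matches kg·s⁻².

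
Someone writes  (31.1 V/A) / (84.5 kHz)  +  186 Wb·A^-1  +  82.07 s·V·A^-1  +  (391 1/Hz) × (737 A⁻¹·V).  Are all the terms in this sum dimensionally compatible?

In SI base units:
  (31.1 V/A) / (84.5 kHz):  [kg·m²·s⁻³·A⁻²] / [s⁻¹] = kg·m²·s⁻²·A⁻²
  186 Wb·A^-1:  Wb·A⁻¹ = V·s·A⁻¹ = kg·m²·s⁻²·A⁻²
  82.07 s·V·A^-1:  V·s·A⁻¹ = J·C⁻¹·s·A⁻¹ = kg·m²·s⁻²·A⁻²
  (391 1/Hz) × (737 A⁻¹·V):  [s] · [kg·m²·s⁻³·A⁻²] = kg·m²·s⁻²·A⁻²
Every term reduces to kg·m²·s⁻²·A⁻².

Yes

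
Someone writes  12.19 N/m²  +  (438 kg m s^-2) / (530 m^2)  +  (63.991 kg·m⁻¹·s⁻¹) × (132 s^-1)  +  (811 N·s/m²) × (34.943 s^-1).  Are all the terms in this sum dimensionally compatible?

Expand each in SI base units:
  12.19 N/m²:  N·m⁻² = kg·m·s⁻²·m⁻² = kg·m⁻¹·s⁻²
  (438 kg m s^-2) / (530 m^2):  [kg·m·s⁻²] / [m²] = kg·m⁻¹·s⁻²
  (63.991 kg·m⁻¹·s⁻¹) × (132 s^-1):  [kg·m⁻¹·s⁻¹] · [s⁻¹] = kg·m⁻¹·s⁻²
  (811 N·s/m²) × (34.943 s^-1):  [kg·m⁻¹·s⁻¹] · [s⁻¹] = kg·m⁻¹·s⁻²
Every term reduces to kg·m⁻¹·s⁻².

Yes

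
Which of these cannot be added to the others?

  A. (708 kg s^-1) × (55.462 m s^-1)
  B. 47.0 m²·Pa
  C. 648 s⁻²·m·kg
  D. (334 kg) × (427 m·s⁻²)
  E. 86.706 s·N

Work out the base dimensions of each:
  A. [kg·s⁻¹] · [m·s⁻¹] = kg·m·s⁻²
  B. Pa·m² = N·m⁻²·m² = kg·m·s⁻²
  C. kg·m·s⁻²
  D. [kg] · [m·s⁻²] = kg·m·s⁻²
  E. N·s = kg·m·s⁻²·s = kg·m·s⁻¹
All reduce to kg·m·s⁻² except E., which is kg·m·s⁻¹.

E.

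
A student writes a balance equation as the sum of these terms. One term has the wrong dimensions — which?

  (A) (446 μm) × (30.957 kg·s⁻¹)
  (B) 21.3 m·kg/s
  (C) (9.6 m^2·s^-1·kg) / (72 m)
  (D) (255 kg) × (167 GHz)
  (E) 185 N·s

Work out the base dimensions of each:
  (A) [m] · [kg·s⁻¹] = kg·m·s⁻¹
  (B) kg·m·s⁻¹
  (C) [kg·m²·s⁻¹] / [m] = kg·m·s⁻¹
  (D) [kg] · [s⁻¹] = kg·s⁻¹
  (E) N·s = kg·m·s⁻²·s = kg·m·s⁻¹
All reduce to kg·m·s⁻¹ except (D), which is kg·s⁻¹.

(D)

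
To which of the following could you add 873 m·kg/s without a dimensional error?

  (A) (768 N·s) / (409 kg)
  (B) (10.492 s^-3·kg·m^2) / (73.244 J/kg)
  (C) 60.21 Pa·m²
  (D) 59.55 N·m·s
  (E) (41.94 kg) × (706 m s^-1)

(E)

Reference: kg·m·s⁻¹.
Each option:
  (A) [kg·m·s⁻¹] / [kg] = m·s⁻¹
  (B) [kg·m²·s⁻³] / [m²·s⁻²] = kg·s⁻¹
  (C) Pa·m² = N·m⁻²·m² = kg·m·s⁻²
  (D) N·m·s = kg·m·s⁻²·m·s = kg·m²·s⁻¹
  (E) [kg] · [m·s⁻¹] = kg·m·s⁻¹  ← same
Only (E) matches kg·m·s⁻¹.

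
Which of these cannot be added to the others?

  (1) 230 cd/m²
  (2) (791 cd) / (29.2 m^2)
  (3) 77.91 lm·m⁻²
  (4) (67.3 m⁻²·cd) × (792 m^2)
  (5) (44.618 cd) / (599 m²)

(4)

Reduce each to base SI dimensions:
  (1) cd·m⁻² = m⁻²·cd
  (2) [cd] / [m²] = m⁻²·cd
  (3) lm·m⁻² = cd·m⁻² = m⁻²·cd
  (4) [m⁻²·cd] · [m²] = cd
  (5) [cd] / [m²] = m⁻²·cd
All reduce to m⁻²·cd except (4), which is cd.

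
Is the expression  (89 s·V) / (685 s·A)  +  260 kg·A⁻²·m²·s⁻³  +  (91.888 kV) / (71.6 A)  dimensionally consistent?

Expand each in SI base units:
  (89 s·V) / (685 s·A):  [kg·m²·s⁻²·A⁻¹] / [s·A] = kg·m²·s⁻³·A⁻²
  260 kg·A⁻²·m²·s⁻³:  kg·m²·s⁻³·A⁻²
  (91.888 kV) / (71.6 A):  [kg·m²·s⁻³·A⁻¹] / [A] = kg·m²·s⁻³·A⁻²
Every term reduces to kg·m²·s⁻³·A⁻².

Yes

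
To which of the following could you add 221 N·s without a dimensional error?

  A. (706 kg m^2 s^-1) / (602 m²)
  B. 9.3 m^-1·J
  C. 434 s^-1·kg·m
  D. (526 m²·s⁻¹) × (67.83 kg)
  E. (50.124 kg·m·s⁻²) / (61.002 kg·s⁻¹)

C.

Reference: N·s = kg·m·s⁻²·s = kg·m·s⁻¹.
Each option:
  A. [kg·m²·s⁻¹] / [m²] = kg·s⁻¹
  B. J·m⁻¹ = N·m·m⁻¹ = kg·m·s⁻²
  C. kg·m·s⁻¹  ← same
  D. [m²·s⁻¹] · [kg] = kg·m²·s⁻¹
  E. [kg·m·s⁻²] / [kg·s⁻¹] = m·s⁻¹
Only C. matches kg·m·s⁻¹.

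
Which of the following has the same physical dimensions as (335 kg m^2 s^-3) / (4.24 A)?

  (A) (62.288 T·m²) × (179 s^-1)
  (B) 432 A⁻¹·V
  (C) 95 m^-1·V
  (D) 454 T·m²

Reference: [kg·m²·s⁻³] / [A] = kg·m²·s⁻³·A⁻¹.
Each option:
  (A) [kg·m²·s⁻²·A⁻¹] · [s⁻¹] = kg·m²·s⁻³·A⁻¹  ← same
  (B) V·A⁻¹ = J·C⁻¹·A⁻¹ = kg·m²·s⁻³·A⁻²
  (C) V·m⁻¹ = J·C⁻¹·m⁻¹ = kg·m·s⁻³·A⁻¹
  (D) T·m² = Wb·m⁻²·m² = kg·m²·s⁻²·A⁻¹
Only (A) matches kg·m²·s⁻³·A⁻¹.

(A)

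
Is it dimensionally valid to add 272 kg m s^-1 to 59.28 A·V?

No

In SI base units:
  272 kg m s^-1:  kg·m·s⁻¹
  59.28 A·V:  V·A = J·C⁻¹·A = kg·m²·s⁻³
kg·m·s⁻¹ ≠ kg·m²·s⁻³, so they cannot be added.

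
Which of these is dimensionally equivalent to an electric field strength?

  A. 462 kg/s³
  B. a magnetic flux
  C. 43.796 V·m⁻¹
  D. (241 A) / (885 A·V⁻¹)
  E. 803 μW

C.

Reference: [electric field strength] = kg·m·s⁻³·A⁻¹.
Each option:
  A. kg·s⁻³
  B. [magnetic flux] = kg·m²·s⁻²·A⁻¹
  C. V·m⁻¹ = J·C⁻¹·m⁻¹ = kg·m·s⁻³·A⁻¹  ← same
  D. [A] / [kg⁻¹·m⁻²·s³·A²] = kg·m²·s⁻³·A⁻¹
  E. W = J·s⁻¹ = kg·m²·s⁻³
Only C. matches kg·m·s⁻³·A⁻¹.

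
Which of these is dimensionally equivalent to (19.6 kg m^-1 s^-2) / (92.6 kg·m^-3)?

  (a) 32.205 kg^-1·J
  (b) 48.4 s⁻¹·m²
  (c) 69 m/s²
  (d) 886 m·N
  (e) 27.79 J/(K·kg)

(a)

Reference: [kg·m⁻¹·s⁻²] / [kg·m⁻³] = m²·s⁻².
Each option:
  (a) J·kg⁻¹ = N·m·kg⁻¹ = m²·s⁻²  ← same
  (b) m²·s⁻¹
  (c) m·s⁻²
  (d) N·m = kg·m·s⁻²·m = kg·m²·s⁻²
  (e) J·kg⁻¹·K⁻¹ = N·m·kg⁻¹·K⁻¹ = m²·s⁻²·K⁻¹
Only (a) matches m²·s⁻².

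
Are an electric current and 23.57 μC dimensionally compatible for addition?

In SI base units:
  an electric current:  [electric current] = A
  23.57 μC:  C = s·A
A ≠ s·A, so they cannot be added.

No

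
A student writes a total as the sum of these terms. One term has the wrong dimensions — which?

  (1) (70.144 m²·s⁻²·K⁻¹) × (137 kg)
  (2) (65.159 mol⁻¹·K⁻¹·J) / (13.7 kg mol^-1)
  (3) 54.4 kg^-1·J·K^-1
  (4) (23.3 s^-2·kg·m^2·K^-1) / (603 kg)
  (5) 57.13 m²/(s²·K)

(1)

Dimensions:
  (1) [m²·s⁻²·K⁻¹] · [kg] = kg·m²·s⁻²·K⁻¹
  (2) [kg·m²·s⁻²·K⁻¹·mol⁻¹] / [kg·mol⁻¹] = m²·s⁻²·K⁻¹
  (3) J·kg⁻¹·K⁻¹ = N·m·kg⁻¹·K⁻¹ = m²·s⁻²·K⁻¹
  (4) [kg·m²·s⁻²·K⁻¹] / [kg] = m²·s⁻²·K⁻¹
  (5) m²·s⁻²·K⁻¹
All reduce to m²·s⁻²·K⁻¹ except (1), which is kg·m²·s⁻²·K⁻¹.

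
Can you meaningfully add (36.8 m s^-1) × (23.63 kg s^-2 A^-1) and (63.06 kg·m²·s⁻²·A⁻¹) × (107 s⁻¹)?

No

Expand each in SI base units:
  (36.8 m s^-1) × (23.63 kg s^-2 A^-1):  [m·s⁻¹] · [kg·s⁻²·A⁻¹] = kg·m·s⁻³·A⁻¹
  (63.06 kg·m²·s⁻²·A⁻¹) × (107 s⁻¹):  [kg·m²·s⁻²·A⁻¹] · [s⁻¹] = kg·m²·s⁻³·A⁻¹
kg·m·s⁻³·A⁻¹ ≠ kg·m²·s⁻³·A⁻¹, so they cannot be added.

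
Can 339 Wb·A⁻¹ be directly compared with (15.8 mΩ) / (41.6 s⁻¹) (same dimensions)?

Dimensions:
  339 Wb·A⁻¹:  Wb·A⁻¹ = V·s·A⁻¹ = kg·m²·s⁻²·A⁻²
  (15.8 mΩ) / (41.6 s⁻¹):  [kg·m²·s⁻³·A⁻²] / [s⁻¹] = kg·m²·s⁻²·A⁻²
Both are kg·m²·s⁻²·A⁻², so they have the same dimensions and can be added.

Yes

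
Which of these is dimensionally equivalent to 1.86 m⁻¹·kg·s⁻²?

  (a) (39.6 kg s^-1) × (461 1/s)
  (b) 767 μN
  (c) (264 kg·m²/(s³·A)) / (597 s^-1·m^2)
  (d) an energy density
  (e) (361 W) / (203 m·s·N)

Reference: kg·m⁻¹·s⁻².
Each option:
  (a) [kg·s⁻¹] · [s⁻¹] = kg·s⁻²
  (b) N = kg·m·s⁻²
  (c) [kg·m²·s⁻³·A⁻¹] / [m²·s⁻¹] = kg·s⁻²·A⁻¹
  (d) [energy density] = kg·m⁻¹·s⁻²  ← same
  (e) [kg·m²·s⁻³] / [kg·m²·s⁻¹] = s⁻²
Only (d) matches kg·m⁻¹·s⁻².

(d)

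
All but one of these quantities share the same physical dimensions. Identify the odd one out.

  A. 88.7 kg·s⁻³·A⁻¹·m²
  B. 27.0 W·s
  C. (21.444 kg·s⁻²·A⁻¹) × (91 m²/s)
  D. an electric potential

Reduce each to base SI dimensions:
  A. kg·m²·s⁻³·A⁻¹
  B. W·s = J·s⁻¹·s = kg·m²·s⁻²
  C. [kg·s⁻²·A⁻¹] · [m²·s⁻¹] = kg·m²·s⁻³·A⁻¹
  D. [electric potential] = kg·m²·s⁻³·A⁻¹
All reduce to kg·m²·s⁻³·A⁻¹ except B., which is kg·m²·s⁻².

B.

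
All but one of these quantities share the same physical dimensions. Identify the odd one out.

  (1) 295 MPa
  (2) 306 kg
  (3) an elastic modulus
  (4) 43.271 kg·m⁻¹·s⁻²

Reduce each to base SI dimensions:
  (1) Pa = N·m⁻² = kg·m⁻¹·s⁻²
  (2) kg
  (3) [elastic modulus] = kg·m⁻¹·s⁻²
  (4) kg·m⁻¹·s⁻²
All reduce to kg·m⁻¹·s⁻² except (2), which is kg.

(2)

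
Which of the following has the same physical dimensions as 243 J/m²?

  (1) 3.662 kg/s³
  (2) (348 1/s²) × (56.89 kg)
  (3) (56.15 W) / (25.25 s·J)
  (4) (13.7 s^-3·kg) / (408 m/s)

(2)

Reference: J·m⁻² = N·m·m⁻² = kg·s⁻².
Each option:
  (1) kg·s⁻³
  (2) [s⁻²] · [kg] = kg·s⁻²  ← same
  (3) [kg·m²·s⁻³] / [kg·m²·s⁻¹] = s⁻²
  (4) [kg·s⁻³] / [m·s⁻¹] = kg·m⁻¹·s⁻²
Only (2) matches kg·s⁻².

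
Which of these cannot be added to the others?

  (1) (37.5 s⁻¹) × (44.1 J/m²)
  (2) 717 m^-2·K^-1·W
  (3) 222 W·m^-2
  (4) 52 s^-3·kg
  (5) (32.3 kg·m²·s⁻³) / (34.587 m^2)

(2)

Dimensions:
  (1) [s⁻¹] · [kg·s⁻²] = kg·s⁻³
  (2) W·m⁻²·K⁻¹ = J·s⁻¹·m⁻²·K⁻¹ = kg·s⁻³·K⁻¹
  (3) W·m⁻² = J·s⁻¹·m⁻² = kg·s⁻³
  (4) kg·s⁻³
  (5) [kg·m²·s⁻³] / [m²] = kg·s⁻³
All reduce to kg·s⁻³ except (2), which is kg·s⁻³·K⁻¹.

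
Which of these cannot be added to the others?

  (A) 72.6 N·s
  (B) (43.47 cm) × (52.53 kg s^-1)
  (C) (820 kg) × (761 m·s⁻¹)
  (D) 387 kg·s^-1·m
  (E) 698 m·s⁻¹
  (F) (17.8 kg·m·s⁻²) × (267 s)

Work out the base dimensions of each:
  (A) N·s = kg·m·s⁻²·s = kg·m·s⁻¹
  (B) [m] · [kg·s⁻¹] = kg·m·s⁻¹
  (C) [kg] · [m·s⁻¹] = kg·m·s⁻¹
  (D) kg·m·s⁻¹
  (E) m·s⁻¹
  (F) [kg·m·s⁻²] · [s] = kg·m·s⁻¹
All reduce to kg·m·s⁻¹ except (E), which is m·s⁻¹.

(E)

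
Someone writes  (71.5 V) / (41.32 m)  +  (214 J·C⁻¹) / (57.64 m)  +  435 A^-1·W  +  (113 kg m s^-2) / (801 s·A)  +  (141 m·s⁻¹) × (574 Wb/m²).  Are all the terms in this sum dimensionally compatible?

No

Dimensions:
  (71.5 V) / (41.32 m):  [kg·m²·s⁻³·A⁻¹] / [m] = kg·m·s⁻³·A⁻¹
  (214 J·C⁻¹) / (57.64 m):  [kg·m²·s⁻³·A⁻¹] / [m] = kg·m·s⁻³·A⁻¹
  435 A^-1·W:  W·A⁻¹ = J·s⁻¹·A⁻¹ = kg·m²·s⁻³·A⁻¹
  (113 kg m s^-2) / (801 s·A):  [kg·m·s⁻²] / [s·A] = kg·m·s⁻³·A⁻¹
  (141 m·s⁻¹) × (574 Wb/m²):  [m·s⁻¹] · [kg·s⁻²·A⁻¹] = kg·m·s⁻³·A⁻¹
The terms do not share a single dimension (kg·m²·s⁻³·A⁻¹ vs kg·m·s⁻³·A⁻¹).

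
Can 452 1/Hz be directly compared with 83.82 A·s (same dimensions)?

Reduce each to base SI dimensions:
  452 1/Hz:  Hz⁻¹ = (s⁻¹)⁻¹ = s
  83.82 A·s:  A·s = s·A
s ≠ s·A, so they cannot be added.

No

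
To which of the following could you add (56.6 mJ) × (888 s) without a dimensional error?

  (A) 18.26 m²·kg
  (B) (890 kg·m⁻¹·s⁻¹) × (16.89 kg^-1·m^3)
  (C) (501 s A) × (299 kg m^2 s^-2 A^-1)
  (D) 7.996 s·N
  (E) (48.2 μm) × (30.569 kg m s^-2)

(C)

Reference: [kg·m²·s⁻²] · [s] = kg·m²·s⁻¹.
Each option:
  (A) kg·m²
  (B) [kg·m⁻¹·s⁻¹] · [kg⁻¹·m³] = m²·s⁻¹
  (C) [s·A] · [kg·m²·s⁻²·A⁻¹] = kg·m²·s⁻¹  ← same
  (D) N·s = kg·m·s⁻²·s = kg·m·s⁻¹
  (E) [m] · [kg·m·s⁻²] = kg·m²·s⁻²
Only (C) matches kg·m²·s⁻¹.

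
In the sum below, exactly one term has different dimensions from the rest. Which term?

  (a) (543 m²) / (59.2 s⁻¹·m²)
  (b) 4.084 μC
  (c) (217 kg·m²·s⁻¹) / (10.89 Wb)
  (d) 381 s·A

Work out the base dimensions of each:
  (a) [m²] / [m²·s⁻¹] = s
  (b) C = s·A
  (c) [kg·m²·s⁻¹] / [kg·m²·s⁻²·A⁻¹] = s·A
  (d) A·s = s·A
All reduce to s·A except (a), which is s.

(a)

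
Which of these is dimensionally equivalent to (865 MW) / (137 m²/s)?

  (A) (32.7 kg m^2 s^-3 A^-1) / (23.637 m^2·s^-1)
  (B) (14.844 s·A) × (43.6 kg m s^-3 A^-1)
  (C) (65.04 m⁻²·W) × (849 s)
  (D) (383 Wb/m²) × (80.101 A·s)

(C)

Reference: [kg·m²·s⁻³] / [m²·s⁻¹] = kg·s⁻².
Each option:
  (A) [kg·m²·s⁻³·A⁻¹] / [m²·s⁻¹] = kg·s⁻²·A⁻¹
  (B) [s·A] · [kg·m·s⁻³·A⁻¹] = kg·m·s⁻²
  (C) [kg·s⁻³] · [s] = kg·s⁻²  ← same
  (D) [kg·s⁻²·A⁻¹] · [s·A] = kg·s⁻¹
Only (C) matches kg·s⁻².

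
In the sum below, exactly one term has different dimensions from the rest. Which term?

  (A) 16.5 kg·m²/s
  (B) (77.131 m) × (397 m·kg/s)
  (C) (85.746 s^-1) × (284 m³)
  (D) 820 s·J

(C)

Dimensions:
  (A) kg·m²·s⁻¹
  (B) [m] · [kg·m·s⁻¹] = kg·m²·s⁻¹
  (C) [s⁻¹] · [m³] = m³·s⁻¹
  (D) J·s = N·m·s = kg·m²·s⁻¹
All reduce to kg·m²·s⁻¹ except (C), which is m³·s⁻¹.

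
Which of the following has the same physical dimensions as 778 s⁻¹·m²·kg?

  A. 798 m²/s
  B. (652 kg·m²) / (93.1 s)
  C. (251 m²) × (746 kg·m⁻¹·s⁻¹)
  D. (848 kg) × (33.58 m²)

B.

Reference: kg·m²·s⁻¹.
Each option:
  A. m²·s⁻¹
  B. [kg·m²] / [s] = kg·m²·s⁻¹  ← same
  C. [m²] · [kg·m⁻¹·s⁻¹] = kg·m·s⁻¹
  D. [kg] · [m²] = kg·m²
Only B. matches kg·m²·s⁻¹.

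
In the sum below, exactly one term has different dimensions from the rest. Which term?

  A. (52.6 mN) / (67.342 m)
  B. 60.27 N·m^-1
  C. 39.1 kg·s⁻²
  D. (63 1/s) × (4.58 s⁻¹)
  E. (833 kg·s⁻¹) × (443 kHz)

D.

Work out the base dimensions of each:
  A. [kg·m·s⁻²] / [m] = kg·s⁻²
  B. N·m⁻¹ = kg·m·s⁻²·m⁻¹ = kg·s⁻²
  C. kg·s⁻²
  D. [s⁻¹] · [s⁻¹] = s⁻²
  E. [kg·s⁻¹] · [s⁻¹] = kg·s⁻²
All reduce to kg·s⁻² except D., which is s⁻².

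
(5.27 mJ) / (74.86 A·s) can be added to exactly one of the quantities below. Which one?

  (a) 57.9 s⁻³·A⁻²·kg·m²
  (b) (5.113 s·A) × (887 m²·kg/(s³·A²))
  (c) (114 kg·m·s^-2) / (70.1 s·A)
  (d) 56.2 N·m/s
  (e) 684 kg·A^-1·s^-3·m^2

(e)

Reference: [kg·m²·s⁻²] / [s·A] = kg·m²·s⁻³·A⁻¹.
Each option:
  (a) kg·m²·s⁻³·A⁻²
  (b) [s·A] · [kg·m²·s⁻³·A⁻²] = kg·m²·s⁻²·A⁻¹
  (c) [kg·m·s⁻²] / [s·A] = kg·m·s⁻³·A⁻¹
  (d) N·m·s⁻¹ = kg·m·s⁻²·m·s⁻¹ = kg·m²·s⁻³
  (e) kg·m²·s⁻³·A⁻¹  ← same
Only (e) matches kg·m²·s⁻³·A⁻¹.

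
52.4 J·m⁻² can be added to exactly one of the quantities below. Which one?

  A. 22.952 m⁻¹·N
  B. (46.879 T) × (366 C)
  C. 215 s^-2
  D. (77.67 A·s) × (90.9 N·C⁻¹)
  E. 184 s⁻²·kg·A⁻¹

Reference: J·m⁻² = N·m·m⁻² = kg·s⁻².
Each option:
  A. N·m⁻¹ = kg·m·s⁻²·m⁻¹ = kg·s⁻²  ← same
  B. [kg·s⁻²·A⁻¹] · [s·A] = kg·s⁻¹
  C. s⁻²
  D. [s·A] · [kg·m·s⁻³·A⁻¹] = kg·m·s⁻²
  E. kg·s⁻²·A⁻¹
Only A. matches kg·s⁻².

A.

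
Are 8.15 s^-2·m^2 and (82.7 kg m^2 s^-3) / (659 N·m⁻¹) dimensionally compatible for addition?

Work out the base dimensions of each:
  8.15 s^-2·m^2:  m²·s⁻²
  (82.7 kg m^2 s^-3) / (659 N·m⁻¹):  [kg·m²·s⁻³] / [kg·s⁻²] = m²·s⁻¹
m²·s⁻² ≠ m²·s⁻¹, so they cannot be added.

No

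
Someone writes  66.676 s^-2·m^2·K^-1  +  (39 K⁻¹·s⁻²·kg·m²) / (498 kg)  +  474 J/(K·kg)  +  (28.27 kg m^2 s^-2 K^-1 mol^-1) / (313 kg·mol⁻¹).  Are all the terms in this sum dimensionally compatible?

Dimensions:
  66.676 s^-2·m^2·K^-1:  m²·s⁻²·K⁻¹
  (39 K⁻¹·s⁻²·kg·m²) / (498 kg):  [kg·m²·s⁻²·K⁻¹] / [kg] = m²·s⁻²·K⁻¹
  474 J/(K·kg):  J·kg⁻¹·K⁻¹ = N·m·kg⁻¹·K⁻¹ = m²·s⁻²·K⁻¹
  (28.27 kg m^2 s^-2 K^-1 mol^-1) / (313 kg·mol⁻¹):  [kg·m²·s⁻²·K⁻¹·mol⁻¹] / [kg·mol⁻¹] = m²·s⁻²·K⁻¹
Every term reduces to m²·s⁻²·K⁻¹.

Yes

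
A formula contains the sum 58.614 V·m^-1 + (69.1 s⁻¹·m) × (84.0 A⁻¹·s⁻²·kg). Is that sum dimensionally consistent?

Yes

Work out the base dimensions of each:
  58.614 V·m^-1:  V·m⁻¹ = J·C⁻¹·m⁻¹ = kg·m·s⁻³·A⁻¹
  (69.1 s⁻¹·m) × (84.0 A⁻¹·s⁻²·kg):  [m·s⁻¹] · [kg·s⁻²·A⁻¹] = kg·m·s⁻³·A⁻¹
Both are kg·m·s⁻³·A⁻¹, so they have the same dimensions and can be added.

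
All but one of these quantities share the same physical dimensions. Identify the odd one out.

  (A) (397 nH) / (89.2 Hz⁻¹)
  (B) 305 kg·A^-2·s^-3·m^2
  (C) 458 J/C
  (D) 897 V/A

(C)

Work out the base dimensions of each:
  (A) [kg·m²·s⁻²·A⁻²] / [s] = kg·m²·s⁻³·A⁻²
  (B) kg·m²·s⁻³·A⁻²
  (C) J·C⁻¹ = N·m·(s·A)⁻¹ = kg·m²·s⁻³·A⁻¹
  (D) V·A⁻¹ = J·C⁻¹·A⁻¹ = kg·m²·s⁻³·A⁻²
All reduce to kg·m²·s⁻³·A⁻² except (C), which is kg·m²·s⁻³·A⁻¹.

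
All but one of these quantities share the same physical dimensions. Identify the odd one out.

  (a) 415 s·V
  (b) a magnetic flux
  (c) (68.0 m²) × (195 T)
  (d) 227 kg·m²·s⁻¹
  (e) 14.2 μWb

Expand each in SI base units:
  (a) V·s = J·C⁻¹·s = kg·m²·s⁻²·A⁻¹
  (b) [magnetic flux] = kg·m²·s⁻²·A⁻¹
  (c) [m²] · [kg·s⁻²·A⁻¹] = kg·m²·s⁻²·A⁻¹
  (d) kg·m²·s⁻¹
  (e) Wb = V·s = kg·m²·s⁻²·A⁻¹
All reduce to kg·m²·s⁻²·A⁻¹ except (d), which is kg·m²·s⁻¹.

(d)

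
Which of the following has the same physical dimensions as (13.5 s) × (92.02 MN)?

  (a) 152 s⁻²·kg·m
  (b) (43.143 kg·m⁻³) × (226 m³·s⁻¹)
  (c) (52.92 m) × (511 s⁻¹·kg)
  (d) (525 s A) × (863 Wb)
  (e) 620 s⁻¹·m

(c)

Reference: [s] · [kg·m·s⁻²] = kg·m·s⁻¹.
Each option:
  (a) kg·m·s⁻²
  (b) [kg·m⁻³] · [m³·s⁻¹] = kg·s⁻¹
  (c) [m] · [kg·s⁻¹] = kg·m·s⁻¹  ← same
  (d) [s·A] · [kg·m²·s⁻²·A⁻¹] = kg·m²·s⁻¹
  (e) m·s⁻¹
Only (c) matches kg·m·s⁻¹.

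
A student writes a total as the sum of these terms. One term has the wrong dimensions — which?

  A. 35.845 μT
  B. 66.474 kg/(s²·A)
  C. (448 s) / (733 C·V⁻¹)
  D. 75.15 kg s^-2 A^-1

C.

Expand each in SI base units:
  A. T = Wb·m⁻² = kg·s⁻²·A⁻¹
  B. kg·s⁻²·A⁻¹
  C. [s] / [kg⁻¹·m⁻²·s⁴·A²] = kg·m²·s⁻³·A⁻²
  D. kg·s⁻²·A⁻¹
All reduce to kg·s⁻²·A⁻¹ except C., which is kg·m²·s⁻³·A⁻².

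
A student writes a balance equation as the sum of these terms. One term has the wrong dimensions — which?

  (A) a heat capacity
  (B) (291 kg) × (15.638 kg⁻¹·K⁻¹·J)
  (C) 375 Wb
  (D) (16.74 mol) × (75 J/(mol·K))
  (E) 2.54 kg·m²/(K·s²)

(C)

In SI base units:
  (A) [heat capacity] = kg·m²·s⁻²·K⁻¹
  (B) [kg] · [m²·s⁻²·K⁻¹] = kg·m²·s⁻²·K⁻¹
  (C) Wb = V·s = kg·m²·s⁻²·A⁻¹
  (D) [mol] · [kg·m²·s⁻²·K⁻¹·mol⁻¹] = kg·m²·s⁻²·K⁻¹
  (E) kg·m²·s⁻²·K⁻¹
All reduce to kg·m²·s⁻²·K⁻¹ except (C), which is kg·m²·s⁻²·A⁻¹.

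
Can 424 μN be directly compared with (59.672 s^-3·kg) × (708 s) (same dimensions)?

In SI base units:
  424 μN:  N = kg·m·s⁻²
  (59.672 s^-3·kg) × (708 s):  [kg·s⁻³] · [s] = kg·s⁻²
kg·m·s⁻² ≠ kg·s⁻², so they cannot be added.

No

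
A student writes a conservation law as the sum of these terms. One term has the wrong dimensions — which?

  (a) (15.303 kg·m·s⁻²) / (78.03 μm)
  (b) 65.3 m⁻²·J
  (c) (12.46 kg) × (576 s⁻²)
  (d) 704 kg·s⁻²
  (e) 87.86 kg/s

In SI base units:
  (a) [kg·m·s⁻²] / [m] = kg·s⁻²
  (b) J·m⁻² = N·m·m⁻² = kg·s⁻²
  (c) [kg] · [s⁻²] = kg·s⁻²
  (d) kg·s⁻²
  (e) kg·s⁻¹
All reduce to kg·s⁻² except (e), which is kg·s⁻¹.

(e)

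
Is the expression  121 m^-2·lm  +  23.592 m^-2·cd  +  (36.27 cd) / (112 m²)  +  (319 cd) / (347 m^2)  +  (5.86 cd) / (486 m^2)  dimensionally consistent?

Work out the base dimensions of each:
  121 m^-2·lm:  lm·m⁻² = cd·m⁻² = m⁻²·cd
  23.592 m^-2·cd:  cd·m⁻² = m⁻²·cd
  (36.27 cd) / (112 m²):  [cd] / [m²] = m⁻²·cd
  (319 cd) / (347 m^2):  [cd] / [m²] = m⁻²·cd
  (5.86 cd) / (486 m^2):  [cd] / [m²] = m⁻²·cd
Every term reduces to m⁻²·cd.

Yes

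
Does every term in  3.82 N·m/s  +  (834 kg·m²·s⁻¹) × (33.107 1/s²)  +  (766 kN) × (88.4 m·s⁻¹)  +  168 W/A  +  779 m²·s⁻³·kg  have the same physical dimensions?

Dimensions:
  3.82 N·m/s:  N·m·s⁻¹ = kg·m·s⁻²·m·s⁻¹ = kg·m²·s⁻³
  (834 kg·m²·s⁻¹) × (33.107 1/s²):  [kg·m²·s⁻¹] · [s⁻²] = kg·m²·s⁻³
  (766 kN) × (88.4 m·s⁻¹):  [kg·m·s⁻²] · [m·s⁻¹] = kg·m²·s⁻³
  168 W/A:  W·A⁻¹ = J·s⁻¹·A⁻¹ = kg·m²·s⁻³·A⁻¹
  779 m²·s⁻³·kg:  kg·m²·s⁻³
The terms do not share a single dimension (kg·m²·s⁻³ vs kg·m²·s⁻³·A⁻¹).

No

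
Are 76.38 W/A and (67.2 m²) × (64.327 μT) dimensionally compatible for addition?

In SI base units:
  76.38 W/A:  W·A⁻¹ = J·s⁻¹·A⁻¹ = kg·m²·s⁻³·A⁻¹
  (67.2 m²) × (64.327 μT):  [m²] · [kg·s⁻²·A⁻¹] = kg·m²·s⁻²·A⁻¹
kg·m²·s⁻³·A⁻¹ ≠ kg·m²·s⁻²·A⁻¹, so they cannot be added.

No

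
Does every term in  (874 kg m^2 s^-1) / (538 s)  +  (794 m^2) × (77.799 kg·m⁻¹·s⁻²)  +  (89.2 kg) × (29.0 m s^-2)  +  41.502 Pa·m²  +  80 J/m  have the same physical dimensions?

Expand each in SI base units:
  (874 kg m^2 s^-1) / (538 s):  [kg·m²·s⁻¹] / [s] = kg·m²·s⁻²
  (794 m^2) × (77.799 kg·m⁻¹·s⁻²):  [m²] · [kg·m⁻¹·s⁻²] = kg·m·s⁻²
  (89.2 kg) × (29.0 m s^-2):  [kg] · [m·s⁻²] = kg·m·s⁻²
  41.502 Pa·m²:  Pa·m² = N·m⁻²·m² = kg·m·s⁻²
  80 J/m:  J·m⁻¹ = N·m·m⁻¹ = kg·m·s⁻²
The terms do not share a single dimension (kg·m²·s⁻² vs kg·m·s⁻²).

No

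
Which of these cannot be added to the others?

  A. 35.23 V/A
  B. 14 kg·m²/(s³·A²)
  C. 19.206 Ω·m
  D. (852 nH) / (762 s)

Work out the base dimensions of each:
  A. V·A⁻¹ = J·C⁻¹·A⁻¹ = kg·m²·s⁻³·A⁻²
  B. kg·m²·s⁻³·A⁻²
  C. Ω·m = V·A⁻¹·m = kg·m³·s⁻³·A⁻²
  D. [kg·m²·s⁻²·A⁻²] / [s] = kg·m²·s⁻³·A⁻²
All reduce to kg·m²·s⁻³·A⁻² except C., which is kg·m³·s⁻³·A⁻².

C.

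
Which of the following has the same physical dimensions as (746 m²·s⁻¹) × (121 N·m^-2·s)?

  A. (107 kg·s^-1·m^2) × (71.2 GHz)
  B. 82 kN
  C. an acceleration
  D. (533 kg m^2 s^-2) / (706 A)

Reference: [m²·s⁻¹] · [kg·m⁻¹·s⁻¹] = kg·m·s⁻².
Each option:
  A. [kg·m²·s⁻¹] · [s⁻¹] = kg·m²·s⁻²
  B. N = kg·m·s⁻²  ← same
  C. [acceleration] = m·s⁻²
  D. [kg·m²·s⁻²] / [A] = kg·m²·s⁻²·A⁻¹
Only B. matches kg·m·s⁻².

B.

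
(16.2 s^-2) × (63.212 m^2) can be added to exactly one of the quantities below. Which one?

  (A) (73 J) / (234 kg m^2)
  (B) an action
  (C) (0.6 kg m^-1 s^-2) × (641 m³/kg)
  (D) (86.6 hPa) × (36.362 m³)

(C)

Reference: [s⁻²] · [m²] = m²·s⁻².
Each option:
  (A) [kg·m²·s⁻²] / [kg·m²] = s⁻²
  (B) [action] = kg·m²·s⁻¹
  (C) [kg·m⁻¹·s⁻²] · [kg⁻¹·m³] = m²·s⁻²  ← same
  (D) [kg·m⁻¹·s⁻²] · [m³] = kg·m²·s⁻²
Only (C) matches m²·s⁻².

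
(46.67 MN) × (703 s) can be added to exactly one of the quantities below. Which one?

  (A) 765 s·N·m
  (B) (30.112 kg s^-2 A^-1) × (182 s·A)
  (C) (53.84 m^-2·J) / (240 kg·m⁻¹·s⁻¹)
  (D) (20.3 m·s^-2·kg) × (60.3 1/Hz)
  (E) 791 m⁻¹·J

Reference: [kg·m·s⁻²] · [s] = kg·m·s⁻¹.
Each option:
  (A) N·m·s = kg·m·s⁻²·m·s = kg·m²·s⁻¹
  (B) [kg·s⁻²·A⁻¹] · [s·A] = kg·s⁻¹
  (C) [kg·s⁻²] / [kg·m⁻¹·s⁻¹] = m·s⁻¹
  (D) [kg·m·s⁻²] · [s] = kg·m·s⁻¹  ← same
  (E) J·m⁻¹ = N·m·m⁻¹ = kg·m·s⁻²
Only (D) matches kg·m·s⁻¹.

(D)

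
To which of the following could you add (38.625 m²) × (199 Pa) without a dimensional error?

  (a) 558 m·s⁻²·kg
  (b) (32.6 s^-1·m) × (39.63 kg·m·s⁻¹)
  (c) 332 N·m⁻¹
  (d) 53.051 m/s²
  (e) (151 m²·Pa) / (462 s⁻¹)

(a)

Reference: [m²] · [kg·m⁻¹·s⁻²] = kg·m·s⁻².
Each option:
  (a) kg·m·s⁻²  ← same
  (b) [m·s⁻¹] · [kg·m·s⁻¹] = kg·m²·s⁻²
  (c) N·m⁻¹ = kg·m·s⁻²·m⁻¹ = kg·s⁻²
  (d) m·s⁻²
  (e) [kg·m·s⁻²] / [s⁻¹] = kg·m·s⁻¹
Only (a) matches kg·m·s⁻².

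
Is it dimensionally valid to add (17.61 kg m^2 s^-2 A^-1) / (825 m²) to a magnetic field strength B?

Yes

Reduce each to base SI dimensions:
  (17.61 kg m^2 s^-2 A^-1) / (825 m²):  [kg·m²·s⁻²·A⁻¹] / [m²] = kg·s⁻²·A⁻¹
  a magnetic field strength B:  [magnetic field strength B] = kg·s⁻²·A⁻¹
Both are kg·s⁻²·A⁻¹, so they have the same dimensions and can be added.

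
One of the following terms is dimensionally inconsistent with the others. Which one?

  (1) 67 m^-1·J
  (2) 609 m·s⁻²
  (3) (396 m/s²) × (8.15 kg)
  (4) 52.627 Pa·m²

(2)

Dimensions:
  (1) J·m⁻¹ = N·m·m⁻¹ = kg·m·s⁻²
  (2) m·s⁻²
  (3) [m·s⁻²] · [kg] = kg·m·s⁻²
  (4) Pa·m² = N·m⁻²·m² = kg·m·s⁻²
All reduce to kg·m·s⁻² except (2), which is m·s⁻².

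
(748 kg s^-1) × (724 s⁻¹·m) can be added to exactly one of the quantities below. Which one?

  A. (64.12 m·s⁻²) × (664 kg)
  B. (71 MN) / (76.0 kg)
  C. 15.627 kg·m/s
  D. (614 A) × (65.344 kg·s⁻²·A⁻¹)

A.

Reference: [kg·s⁻¹] · [m·s⁻¹] = kg·m·s⁻².
Each option:
  A. [m·s⁻²] · [kg] = kg·m·s⁻²  ← same
  B. [kg·m·s⁻²] / [kg] = m·s⁻²
  C. kg·m·s⁻¹
  D. [A] · [kg·s⁻²·A⁻¹] = kg·s⁻²
Only A. matches kg·m·s⁻².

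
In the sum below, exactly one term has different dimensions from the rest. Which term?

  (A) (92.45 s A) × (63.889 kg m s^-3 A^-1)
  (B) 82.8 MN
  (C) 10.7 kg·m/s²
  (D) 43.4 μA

(D)

Work out the base dimensions of each:
  (A) [s·A] · [kg·m·s⁻³·A⁻¹] = kg·m·s⁻²
  (B) N = kg·m·s⁻²
  (C) kg·m·s⁻²
  (D) A
All reduce to kg·m·s⁻² except (D), which is A.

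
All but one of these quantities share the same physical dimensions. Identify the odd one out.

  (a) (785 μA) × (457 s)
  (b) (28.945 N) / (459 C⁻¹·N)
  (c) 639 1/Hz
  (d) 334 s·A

Reduce each to base SI dimensions:
  (a) [A] · [s] = s·A
  (b) [kg·m·s⁻²] / [kg·m·s⁻³·A⁻¹] = s·A
  (c) Hz⁻¹ = (s⁻¹)⁻¹ = s
  (d) A·s = s·A
All reduce to s·A except (c), which is s.

(c)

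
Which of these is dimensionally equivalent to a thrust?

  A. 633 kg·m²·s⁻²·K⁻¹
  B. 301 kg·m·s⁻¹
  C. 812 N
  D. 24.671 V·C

Reference: [thrust] = kg·m·s⁻².
Each option:
  A. kg·m²·s⁻²·K⁻¹
  B. kg·m·s⁻¹
  C. N = kg·m·s⁻²  ← same
  D. C·V = s·A·J·C⁻¹ = kg·m²·s⁻²
Only C. matches kg·m·s⁻².

C.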